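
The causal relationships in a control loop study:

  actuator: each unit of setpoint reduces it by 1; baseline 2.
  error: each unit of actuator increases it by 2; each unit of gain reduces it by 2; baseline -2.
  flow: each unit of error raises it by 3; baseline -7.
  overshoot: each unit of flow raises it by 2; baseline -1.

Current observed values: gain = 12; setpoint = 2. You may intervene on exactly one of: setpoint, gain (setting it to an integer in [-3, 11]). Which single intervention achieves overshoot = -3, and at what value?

Intervening on setpoint: overshoot = -12*setpoint - 147. Reaching -3 requires setpoint = -12, outside [-3, 11].
Intervening on gain: with other inputs at their observed values, overshoot = -12*gain - 27. Solving for -3 gives gain = -2, within [-3, 11].

set gain = -2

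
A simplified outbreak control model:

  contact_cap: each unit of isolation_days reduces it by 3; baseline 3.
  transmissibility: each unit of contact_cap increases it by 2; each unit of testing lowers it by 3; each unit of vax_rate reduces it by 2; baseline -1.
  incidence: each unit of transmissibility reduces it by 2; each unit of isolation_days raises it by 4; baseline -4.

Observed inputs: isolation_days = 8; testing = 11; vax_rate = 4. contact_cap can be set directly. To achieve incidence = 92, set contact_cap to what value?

Intervening on contact_cap fixes its value directly, overriding its dependence on isolation_days.
Substituting into the transmissibility equation gives transmissibility = 2*contact_cap - 42.
So incidence = -4*contact_cap + 112.
Solve -4*contact_cap + 112 = 92: contact_cap = (92 - 112) / -4 = 5.

contact_cap = 5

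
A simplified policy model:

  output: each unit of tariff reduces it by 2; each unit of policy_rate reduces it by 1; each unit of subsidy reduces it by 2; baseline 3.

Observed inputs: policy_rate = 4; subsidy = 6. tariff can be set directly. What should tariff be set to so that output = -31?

tariff = 9

Substituting into the output equation gives output = -2*tariff - 13.
Solve -2*tariff - 13 = -31: tariff = (-31 + 13) / -2 = 9.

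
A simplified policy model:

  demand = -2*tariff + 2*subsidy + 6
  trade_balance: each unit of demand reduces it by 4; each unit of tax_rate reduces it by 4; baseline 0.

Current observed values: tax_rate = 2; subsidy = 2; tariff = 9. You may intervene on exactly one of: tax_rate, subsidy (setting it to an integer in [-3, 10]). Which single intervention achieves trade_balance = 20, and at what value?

Intervening on tax_rate: with other inputs at their observed values, trade_balance = -4*tax_rate + 32. Solving for 20 gives tax_rate = 3, within [-3, 10].
Intervening on subsidy: trade_balance = -8*subsidy + 40. Reaching 20 requires subsidy = 5/2, not an integer.

set tax_rate = 3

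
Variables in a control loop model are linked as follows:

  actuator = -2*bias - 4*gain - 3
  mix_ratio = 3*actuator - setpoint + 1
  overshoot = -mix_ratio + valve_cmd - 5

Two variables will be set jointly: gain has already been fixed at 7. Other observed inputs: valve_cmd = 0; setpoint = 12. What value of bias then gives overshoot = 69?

bias = -5

With gain held at 7:
Substituting into the actuator equation gives actuator = -2*bias - 31.
Substituting into the mix_ratio equation gives mix_ratio = -6*bias - 104.
So overshoot = 6*bias + 99.
Solve 6*bias + 99 = 69: bias = (69 - 99) / 6 = -5.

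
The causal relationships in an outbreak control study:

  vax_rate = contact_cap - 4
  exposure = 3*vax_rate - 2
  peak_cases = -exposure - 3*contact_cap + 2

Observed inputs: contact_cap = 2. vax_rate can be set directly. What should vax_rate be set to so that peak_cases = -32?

Intervening on vax_rate fixes its value directly, overriding its dependence on contact_cap.
Substituting into the peak_cases equation gives peak_cases = -3*vax_rate - 2.
Solve -3*vax_rate - 2 = -32: vax_rate = (-32 + 2) / -3 = 10.

vax_rate = 10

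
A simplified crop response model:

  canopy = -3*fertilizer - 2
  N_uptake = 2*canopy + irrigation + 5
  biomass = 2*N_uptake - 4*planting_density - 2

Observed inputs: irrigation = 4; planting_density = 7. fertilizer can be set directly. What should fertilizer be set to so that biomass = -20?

fertilizer = 0

Substituting into the N_uptake equation gives N_uptake = -6*fertilizer + 5.
biomass becomes -12*fertilizer - 20.
Solve -12*fertilizer - 20 = -20: fertilizer = (-20 + 20) / -12 = 0.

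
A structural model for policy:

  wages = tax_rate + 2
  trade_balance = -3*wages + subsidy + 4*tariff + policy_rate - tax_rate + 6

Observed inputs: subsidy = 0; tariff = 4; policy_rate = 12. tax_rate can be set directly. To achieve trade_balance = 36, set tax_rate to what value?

tax_rate = -2

Substituting into the trade_balance equation gives trade_balance = -4*tax_rate + 28.
Solve -4*tax_rate + 28 = 36: tax_rate = (36 - 28) / -4 = -2.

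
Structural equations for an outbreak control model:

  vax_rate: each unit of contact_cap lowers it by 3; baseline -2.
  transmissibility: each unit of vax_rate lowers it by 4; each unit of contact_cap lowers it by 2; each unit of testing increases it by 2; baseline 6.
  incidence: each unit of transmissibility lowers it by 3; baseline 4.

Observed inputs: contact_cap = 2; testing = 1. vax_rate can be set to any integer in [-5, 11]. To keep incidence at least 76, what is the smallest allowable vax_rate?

vax_rate = 7

Intervening on vax_rate fixes its value directly, overriding its dependence on contact_cap.
Substituting into the transmissibility equation gives transmissibility = -4*vax_rate + 4.
Substituting into the incidence equation gives incidence = 12*vax_rate - 8.
Require 12*vax_rate - 8 ≥ 76, so vax_rate ≥ 7.
The smallest integer in [-5, 11] satisfying this is 7.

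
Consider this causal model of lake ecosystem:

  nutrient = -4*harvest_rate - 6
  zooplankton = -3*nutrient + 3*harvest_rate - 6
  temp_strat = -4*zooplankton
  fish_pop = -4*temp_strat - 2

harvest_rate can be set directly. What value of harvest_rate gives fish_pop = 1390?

harvest_rate = 5

Substituting into the zooplankton equation gives zooplankton = 15*harvest_rate + 12.
Substituting into the temp_strat equation gives temp_strat = -60*harvest_rate - 48.
This gives fish_pop = 240*harvest_rate + 190.
Solve 240*harvest_rate + 190 = 1390: harvest_rate = (1390 - 190) / 240 = 5.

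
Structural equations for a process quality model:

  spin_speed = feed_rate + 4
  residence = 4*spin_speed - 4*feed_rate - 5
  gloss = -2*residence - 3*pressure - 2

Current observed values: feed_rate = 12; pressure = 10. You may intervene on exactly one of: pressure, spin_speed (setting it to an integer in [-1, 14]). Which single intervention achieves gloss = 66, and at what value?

set spin_speed = 1

Intervening on pressure: gloss = -3*pressure - 24. Reaching 66 requires pressure = -30, outside [-1, 14].
Intervening on spin_speed: with other inputs at their observed values, gloss = -8*spin_speed + 74. Solving for 66 gives spin_speed = 1, within [-1, 14].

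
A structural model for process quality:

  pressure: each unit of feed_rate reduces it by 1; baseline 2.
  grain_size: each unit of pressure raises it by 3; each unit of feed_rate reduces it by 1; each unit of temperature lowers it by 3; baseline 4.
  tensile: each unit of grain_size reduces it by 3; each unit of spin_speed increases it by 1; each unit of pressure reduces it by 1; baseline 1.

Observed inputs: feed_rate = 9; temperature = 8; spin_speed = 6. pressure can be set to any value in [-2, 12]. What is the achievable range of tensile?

-26 to 114

Intervening on pressure fixes its value directly, overriding its dependence on feed_rate.
Substituting into the grain_size equation gives grain_size = 3*pressure - 29.
Substituting into the tensile equation gives tensile = -10*pressure + 94.
Linear in pressure, so extremes are at the endpoints: pressure = -2 gives tensile = 114; pressure = 12 gives tensile = -26.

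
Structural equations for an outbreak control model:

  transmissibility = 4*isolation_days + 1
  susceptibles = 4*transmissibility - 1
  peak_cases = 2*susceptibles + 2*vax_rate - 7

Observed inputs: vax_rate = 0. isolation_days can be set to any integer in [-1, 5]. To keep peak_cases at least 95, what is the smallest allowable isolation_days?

isolation_days = 3

Substituting into the susceptibles equation gives susceptibles = 16*isolation_days + 3.
Substituting into the peak_cases equation gives peak_cases = 32*isolation_days - 1.
Require 32*isolation_days - 1 ≥ 95, so isolation_days ≥ 3.
The smallest integer in [-1, 5] satisfying this is 3.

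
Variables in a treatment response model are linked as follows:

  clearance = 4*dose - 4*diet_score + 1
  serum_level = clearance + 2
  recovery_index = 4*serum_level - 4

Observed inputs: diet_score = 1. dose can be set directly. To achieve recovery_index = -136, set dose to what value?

dose = -8

Substituting into the clearance equation gives clearance = 4*dose - 3.
Substituting into the serum_level equation gives serum_level = 4*dose - 1.
recovery_index becomes 16*dose - 8.
Solve 16*dose - 8 = -136: dose = (-136 + 8) / 16 = -8.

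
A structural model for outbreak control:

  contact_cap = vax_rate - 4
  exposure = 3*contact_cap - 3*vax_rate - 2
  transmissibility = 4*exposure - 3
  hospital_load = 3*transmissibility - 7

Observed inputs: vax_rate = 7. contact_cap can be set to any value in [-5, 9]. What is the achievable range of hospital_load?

-472 to 32

Intervening on contact_cap fixes its value directly, overriding its dependence on vax_rate.
Substituting into the exposure equation gives exposure = 3*contact_cap - 23.
This gives transmissibility = 12*contact_cap - 95.
Substituting into the hospital_load equation gives hospital_load = 36*contact_cap - 292.
Linear in contact_cap, so extremes are at the endpoints: contact_cap = -5 gives hospital_load = -472; contact_cap = 9 gives hospital_load = 32.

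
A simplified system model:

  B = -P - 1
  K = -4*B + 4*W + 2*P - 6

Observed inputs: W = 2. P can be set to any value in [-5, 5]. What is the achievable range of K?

Substituting into the K equation gives K = 6*P + 6.
Linear in P, so extremes are at the endpoints: P = -5 gives K = -24; P = 5 gives K = 36.

-24 to 36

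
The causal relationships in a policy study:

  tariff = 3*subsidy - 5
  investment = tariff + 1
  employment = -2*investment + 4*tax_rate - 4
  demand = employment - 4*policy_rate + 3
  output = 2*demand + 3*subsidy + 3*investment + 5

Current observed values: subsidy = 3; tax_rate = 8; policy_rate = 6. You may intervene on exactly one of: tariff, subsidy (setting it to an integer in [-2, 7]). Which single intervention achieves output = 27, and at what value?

Intervening on tariff: with other inputs at their observed values, output = -tariff + 27. Solving for 27 gives tariff = 0, within [-2, 7].
Intervening on subsidy: the paths from subsidy to output cancel (net effect zero), leaving output = 23; 27 is unreachable this way.

set tariff = 0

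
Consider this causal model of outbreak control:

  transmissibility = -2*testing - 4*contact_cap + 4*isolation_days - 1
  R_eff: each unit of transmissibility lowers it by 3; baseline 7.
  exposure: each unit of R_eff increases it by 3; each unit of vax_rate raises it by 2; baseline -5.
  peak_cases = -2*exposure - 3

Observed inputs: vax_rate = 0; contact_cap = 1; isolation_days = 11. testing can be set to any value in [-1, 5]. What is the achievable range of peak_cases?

Substituting into the transmissibility equation gives transmissibility = -2*testing + 39.
Substituting into the R_eff equation gives R_eff = 6*testing - 110.
This gives exposure = 18*testing - 335.
Substituting into the peak_cases equation gives peak_cases = -36*testing + 667.
Linear in testing, so extremes are at the endpoints: testing = -1 gives peak_cases = 703; testing = 5 gives peak_cases = 487.

487 to 703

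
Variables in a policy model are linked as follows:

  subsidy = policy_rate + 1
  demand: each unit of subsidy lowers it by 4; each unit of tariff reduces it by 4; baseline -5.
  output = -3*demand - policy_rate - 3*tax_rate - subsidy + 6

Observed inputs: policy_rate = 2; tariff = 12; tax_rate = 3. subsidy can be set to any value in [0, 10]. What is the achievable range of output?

154 to 264

Intervening on subsidy fixes its value directly, overriding its dependence on policy_rate.
Substituting into the demand equation gives demand = -4*subsidy - 53.
This gives output = 11*subsidy + 154.
Linear in subsidy, so extremes are at the endpoints: subsidy = 0 gives output = 154; subsidy = 10 gives output = 264.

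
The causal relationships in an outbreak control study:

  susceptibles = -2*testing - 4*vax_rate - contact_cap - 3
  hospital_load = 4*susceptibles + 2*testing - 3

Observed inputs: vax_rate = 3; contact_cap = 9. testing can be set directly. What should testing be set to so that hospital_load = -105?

testing = 1

Substituting into the susceptibles equation gives susceptibles = -2*testing - 24.
Substituting into the hospital_load equation gives hospital_load = -6*testing - 99.
Solve -6*testing - 99 = -105: testing = (-105 + 99) / -6 = 1.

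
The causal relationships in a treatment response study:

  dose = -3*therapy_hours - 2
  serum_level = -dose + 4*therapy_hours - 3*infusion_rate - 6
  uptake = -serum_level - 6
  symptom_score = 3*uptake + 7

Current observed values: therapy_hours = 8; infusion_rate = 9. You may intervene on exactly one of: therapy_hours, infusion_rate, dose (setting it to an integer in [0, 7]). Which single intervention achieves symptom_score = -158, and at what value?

Intervening on therapy_hours: symptom_score = -21*therapy_hours + 82. Reaching -158 requires therapy_hours = 80/7, not an integer.
Intervening on infusion_rate: with other inputs at their observed values, symptom_score = 9*infusion_rate - 167. Solving for -158 gives infusion_rate = 1, within [0, 7].
Intervening on dose: symptom_score = 3*dose - 8. Reaching -158 requires dose = -50, outside [0, 7].

set infusion_rate = 1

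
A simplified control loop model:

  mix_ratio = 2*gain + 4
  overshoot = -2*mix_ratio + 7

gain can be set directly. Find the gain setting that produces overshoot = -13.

gain = 3

Substituting into the overshoot equation gives overshoot = -4*gain - 1.
Solve -4*gain - 1 = -13: gain = (-13 + 1) / -4 = 3.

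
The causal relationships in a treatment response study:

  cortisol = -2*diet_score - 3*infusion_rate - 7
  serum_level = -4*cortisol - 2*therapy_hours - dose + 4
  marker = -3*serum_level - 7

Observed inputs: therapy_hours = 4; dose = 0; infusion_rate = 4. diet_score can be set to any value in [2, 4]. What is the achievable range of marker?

Substituting into the cortisol equation gives cortisol = -2*diet_score - 19.
Substituting into the serum_level equation gives serum_level = 8*diet_score + 72.
So marker = -24*diet_score - 223.
Linear in diet_score, so extremes are at the endpoints: diet_score = 2 gives marker = -271; diet_score = 4 gives marker = -319.

-319 to -271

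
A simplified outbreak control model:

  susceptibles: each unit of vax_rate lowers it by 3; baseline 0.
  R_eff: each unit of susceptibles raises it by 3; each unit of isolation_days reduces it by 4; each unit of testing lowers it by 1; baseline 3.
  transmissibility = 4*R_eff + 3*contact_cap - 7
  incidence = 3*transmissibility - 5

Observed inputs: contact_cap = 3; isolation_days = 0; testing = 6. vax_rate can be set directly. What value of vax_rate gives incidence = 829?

vax_rate = -8

Substituting into the R_eff equation gives R_eff = -9*vax_rate - 3.
This gives transmissibility = -36*vax_rate - 10.
Substituting into the incidence equation gives incidence = -108*vax_rate - 35.
Solve -108*vax_rate - 35 = 829: vax_rate = (829 + 35) / -108 = -8.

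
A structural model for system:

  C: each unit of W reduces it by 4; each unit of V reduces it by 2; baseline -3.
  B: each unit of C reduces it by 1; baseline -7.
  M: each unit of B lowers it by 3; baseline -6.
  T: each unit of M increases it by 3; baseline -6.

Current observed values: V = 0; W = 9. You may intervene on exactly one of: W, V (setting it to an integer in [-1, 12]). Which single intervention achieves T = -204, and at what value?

set W = 6

Intervening on W: with other inputs at their observed values, T = -36*W + 12. Solving for -204 gives W = 6, within [-1, 12].
Intervening on V: T = -18*V - 312. Reaching -204 requires V = -6, outside [-1, 12].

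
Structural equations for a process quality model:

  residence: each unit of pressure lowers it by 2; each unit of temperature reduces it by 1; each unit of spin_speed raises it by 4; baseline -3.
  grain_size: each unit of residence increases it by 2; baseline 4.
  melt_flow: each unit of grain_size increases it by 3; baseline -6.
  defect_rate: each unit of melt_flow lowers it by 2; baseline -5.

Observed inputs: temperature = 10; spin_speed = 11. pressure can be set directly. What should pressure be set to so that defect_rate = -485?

Substituting into the residence equation gives residence = -2*pressure + 31.
Substituting into the grain_size equation gives grain_size = -4*pressure + 66.
This gives melt_flow = -12*pressure + 192.
defect_rate becomes 24*pressure - 389.
Solve 24*pressure - 389 = -485: pressure = (-485 + 389) / 24 = -4.

pressure = -4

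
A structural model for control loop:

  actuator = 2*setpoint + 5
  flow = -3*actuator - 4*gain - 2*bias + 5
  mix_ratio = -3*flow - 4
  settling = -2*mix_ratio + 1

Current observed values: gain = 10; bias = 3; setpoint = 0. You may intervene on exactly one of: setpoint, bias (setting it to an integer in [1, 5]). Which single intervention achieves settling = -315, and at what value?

Intervening on setpoint: settling = -36*setpoint - 327. Reaching -315 requires setpoint = -1/3, not an integer.
Intervening on bias: with other inputs at their observed values, settling = -12*bias - 291. Solving for -315 gives bias = 2, within [1, 5].

set bias = 2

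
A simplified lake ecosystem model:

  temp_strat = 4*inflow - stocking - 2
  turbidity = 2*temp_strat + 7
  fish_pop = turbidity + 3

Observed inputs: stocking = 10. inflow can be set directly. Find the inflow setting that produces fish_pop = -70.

inflow = -7

Substituting into the temp_strat equation gives temp_strat = 4*inflow - 12.
turbidity becomes 8*inflow - 17.
So fish_pop = 8*inflow - 14.
Solve 8*inflow - 14 = -70: inflow = (-70 + 14) / 8 = -7.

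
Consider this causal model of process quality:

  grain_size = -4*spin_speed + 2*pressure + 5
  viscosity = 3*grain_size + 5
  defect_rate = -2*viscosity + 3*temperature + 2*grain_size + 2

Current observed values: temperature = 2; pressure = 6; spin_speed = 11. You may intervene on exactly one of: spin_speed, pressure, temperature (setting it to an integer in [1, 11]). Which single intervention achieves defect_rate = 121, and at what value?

set temperature = 7

Intervening on spin_speed: defect_rate = 16*spin_speed - 70. Reaching 121 requires spin_speed = 191/16, not an integer.
Intervening on pressure: defect_rate = -8*pressure + 154. Reaching 121 requires pressure = 33/8, not an integer.
Intervening on temperature: with other inputs at their observed values, defect_rate = 3*temperature + 100. Solving for 121 gives temperature = 7, within [1, 11].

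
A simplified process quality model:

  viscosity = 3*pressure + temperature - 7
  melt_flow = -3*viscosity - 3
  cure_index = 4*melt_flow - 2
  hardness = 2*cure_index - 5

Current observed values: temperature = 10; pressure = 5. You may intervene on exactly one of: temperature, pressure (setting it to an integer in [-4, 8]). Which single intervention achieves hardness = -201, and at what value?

Intervening on temperature: with other inputs at their observed values, hardness = -24*temperature - 225. Solving for -201 gives temperature = -1, within [-4, 8].
Intervening on pressure: hardness = -72*pressure - 105. Reaching -201 requires pressure = 4/3, not an integer.

set temperature = -1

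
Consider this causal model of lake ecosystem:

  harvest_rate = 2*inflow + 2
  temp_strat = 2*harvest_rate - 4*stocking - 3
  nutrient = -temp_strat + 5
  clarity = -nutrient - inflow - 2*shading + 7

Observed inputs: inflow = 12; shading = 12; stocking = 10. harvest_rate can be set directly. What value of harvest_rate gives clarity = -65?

harvest_rate = 6

Intervening on harvest_rate fixes its value directly, overriding its dependence on inflow.
Substituting into the temp_strat equation gives temp_strat = 2*harvest_rate - 43.
Substituting into the nutrient equation gives nutrient = -2*harvest_rate + 48.
Substituting into the clarity equation gives clarity = 2*harvest_rate - 77.
Solve 2*harvest_rate - 77 = -65: harvest_rate = (-65 + 77) / 2 = 6.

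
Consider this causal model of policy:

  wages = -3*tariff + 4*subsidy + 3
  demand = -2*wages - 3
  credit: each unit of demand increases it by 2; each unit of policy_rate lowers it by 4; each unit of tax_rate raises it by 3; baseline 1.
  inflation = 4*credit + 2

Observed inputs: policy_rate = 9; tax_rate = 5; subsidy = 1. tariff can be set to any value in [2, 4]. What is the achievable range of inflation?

Substituting into the wages equation gives wages = -3*tariff + 7.
So demand = 6*tariff - 17.
Substituting into the credit equation gives credit = 12*tariff - 54.
Substituting into the inflation equation gives inflation = 48*tariff - 214.
Linear in tariff, so extremes are at the endpoints: tariff = 2 gives inflation = -118; tariff = 4 gives inflation = -22.

-118 to -22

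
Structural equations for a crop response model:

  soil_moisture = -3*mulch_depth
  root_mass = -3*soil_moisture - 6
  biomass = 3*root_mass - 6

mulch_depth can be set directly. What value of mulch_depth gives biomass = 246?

Substituting into the root_mass equation gives root_mass = 9*mulch_depth - 6.
Substituting into the biomass equation gives biomass = 27*mulch_depth - 24.
Solve 27*mulch_depth - 24 = 246: mulch_depth = (246 + 24) / 27 = 10.

mulch_depth = 10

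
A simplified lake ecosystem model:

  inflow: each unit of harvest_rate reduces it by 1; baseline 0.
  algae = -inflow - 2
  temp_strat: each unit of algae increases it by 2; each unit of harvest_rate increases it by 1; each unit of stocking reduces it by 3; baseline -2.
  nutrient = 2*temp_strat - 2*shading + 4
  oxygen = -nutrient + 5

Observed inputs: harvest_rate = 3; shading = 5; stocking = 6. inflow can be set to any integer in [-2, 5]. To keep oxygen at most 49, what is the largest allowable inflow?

inflow = -1

Intervening on inflow fixes its value directly, overriding its dependence on harvest_rate.
Substituting into the temp_strat equation gives temp_strat = -2*inflow - 21.
This gives nutrient = -4*inflow - 48.
oxygen becomes 4*inflow + 53.
Require 4*inflow + 53 ≤ 49, so inflow ≤ -1.
The largest integer in [-2, 5] satisfying this is -1.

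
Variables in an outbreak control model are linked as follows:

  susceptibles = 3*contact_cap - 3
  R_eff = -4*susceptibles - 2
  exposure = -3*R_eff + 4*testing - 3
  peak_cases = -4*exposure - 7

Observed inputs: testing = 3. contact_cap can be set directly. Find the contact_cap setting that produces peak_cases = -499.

contact_cap = 4

Substituting into the R_eff equation gives R_eff = -12*contact_cap + 10.
Substituting into the exposure equation gives exposure = 36*contact_cap - 21.
peak_cases becomes -144*contact_cap + 77.
Solve -144*contact_cap + 77 = -499: contact_cap = (-499 - 77) / -144 = 4.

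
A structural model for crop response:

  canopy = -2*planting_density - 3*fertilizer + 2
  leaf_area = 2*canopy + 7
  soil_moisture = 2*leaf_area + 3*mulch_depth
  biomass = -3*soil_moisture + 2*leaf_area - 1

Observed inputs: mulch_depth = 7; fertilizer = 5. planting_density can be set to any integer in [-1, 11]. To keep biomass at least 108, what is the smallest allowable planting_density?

planting_density = 6

Substituting into the canopy equation gives canopy = -2*planting_density - 13.
So leaf_area = -4*planting_density - 19.
soil_moisture becomes -8*planting_density - 17.
So biomass = 16*planting_density + 12.
Require 16*planting_density + 12 ≥ 108, so planting_density ≥ 6.
The smallest integer in [-1, 11] satisfying this is 6.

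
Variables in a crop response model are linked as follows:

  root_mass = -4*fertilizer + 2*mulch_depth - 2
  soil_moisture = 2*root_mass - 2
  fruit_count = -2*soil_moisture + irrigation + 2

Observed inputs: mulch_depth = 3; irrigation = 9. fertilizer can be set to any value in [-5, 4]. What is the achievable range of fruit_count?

-81 to 63

Substituting into the root_mass equation gives root_mass = -4*fertilizer + 4.
Substituting into the soil_moisture equation gives soil_moisture = -8*fertilizer + 6.
Substituting into the fruit_count equation gives fruit_count = 16*fertilizer - 1.
Linear in fertilizer, so extremes are at the endpoints: fertilizer = -5 gives fruit_count = -81; fertilizer = 4 gives fruit_count = 63.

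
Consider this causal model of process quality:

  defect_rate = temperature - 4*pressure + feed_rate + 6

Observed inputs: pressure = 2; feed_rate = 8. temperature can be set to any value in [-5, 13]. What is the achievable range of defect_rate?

Substituting into the defect_rate equation gives defect_rate = temperature + 6.
Linear in temperature, so extremes are at the endpoints: temperature = -5 gives defect_rate = 1; temperature = 13 gives defect_rate = 19.

1 to 19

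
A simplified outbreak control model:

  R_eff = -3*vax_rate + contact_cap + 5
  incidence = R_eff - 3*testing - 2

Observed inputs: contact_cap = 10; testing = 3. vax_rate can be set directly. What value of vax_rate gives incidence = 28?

Substituting into the R_eff equation gives R_eff = -3*vax_rate + 15.
So incidence = -3*vax_rate + 4.
Solve -3*vax_rate + 4 = 28: vax_rate = (28 - 4) / -3 = -8.

vax_rate = -8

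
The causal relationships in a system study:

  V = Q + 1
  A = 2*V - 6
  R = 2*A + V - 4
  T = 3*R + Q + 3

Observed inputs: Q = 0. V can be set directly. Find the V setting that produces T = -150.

V = -7

Intervening on V fixes its value directly, overriding its dependence on Q.
Substituting into the R equation gives R = 5*V - 16.
Substituting into the T equation gives T = 15*V - 45.
Solve 15*V - 45 = -150: V = (-150 + 45) / 15 = -7.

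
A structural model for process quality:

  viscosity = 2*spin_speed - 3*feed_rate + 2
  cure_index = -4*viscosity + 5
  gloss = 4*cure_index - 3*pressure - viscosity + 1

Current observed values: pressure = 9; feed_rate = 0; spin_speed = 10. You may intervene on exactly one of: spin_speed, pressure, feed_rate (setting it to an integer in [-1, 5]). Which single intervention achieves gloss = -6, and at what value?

set spin_speed = -1

Intervening on spin_speed: with other inputs at their observed values, gloss = -34*spin_speed - 40. Solving for -6 gives spin_speed = -1, within [-1, 5].
Intervening on pressure: gloss = -3*pressure - 353. Reaching -6 requires pressure = -347/3, not an integer.
Intervening on feed_rate: gloss = 51*feed_rate - 380. Reaching -6 requires feed_rate = 22/3, not an integer.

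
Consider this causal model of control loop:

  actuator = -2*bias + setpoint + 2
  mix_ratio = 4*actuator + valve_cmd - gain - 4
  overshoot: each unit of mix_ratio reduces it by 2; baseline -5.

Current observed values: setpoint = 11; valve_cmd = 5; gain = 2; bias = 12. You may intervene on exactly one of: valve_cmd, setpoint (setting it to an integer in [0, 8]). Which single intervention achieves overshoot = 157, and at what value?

set setpoint = 2

Intervening on valve_cmd: overshoot = -2*valve_cmd + 95. Reaching 157 requires valve_cmd = -31, outside [0, 8].
Intervening on setpoint: with other inputs at their observed values, overshoot = -8*setpoint + 173. Solving for 157 gives setpoint = 2, within [0, 8].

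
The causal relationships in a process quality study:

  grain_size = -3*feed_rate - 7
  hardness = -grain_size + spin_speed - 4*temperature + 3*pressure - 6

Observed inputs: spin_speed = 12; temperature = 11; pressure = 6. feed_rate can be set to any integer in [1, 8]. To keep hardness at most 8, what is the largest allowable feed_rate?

feed_rate = 7

Substituting into the hardness equation gives hardness = 3*feed_rate - 13.
Require 3*feed_rate - 13 ≤ 8, so feed_rate ≤ 7.
The largest integer in [1, 8] satisfying this is 7.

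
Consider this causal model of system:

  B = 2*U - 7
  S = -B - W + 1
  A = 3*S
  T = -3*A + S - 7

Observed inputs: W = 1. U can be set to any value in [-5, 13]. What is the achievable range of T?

-143 to 145

Substituting into the S equation gives S = -2*U + 7.
Substituting into the A equation gives A = -6*U + 21.
This gives T = 16*U - 63.
Linear in U, so extremes are at the endpoints: U = -5 gives T = -143; U = 13 gives T = 145.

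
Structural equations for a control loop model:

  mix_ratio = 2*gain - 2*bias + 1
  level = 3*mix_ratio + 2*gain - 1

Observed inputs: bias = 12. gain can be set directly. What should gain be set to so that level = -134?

gain = -8

Substituting into the mix_ratio equation gives mix_ratio = 2*gain - 23.
Substituting into the level equation gives level = 8*gain - 70.
Solve 8*gain - 70 = -134: gain = (-134 + 70) / 8 = -8.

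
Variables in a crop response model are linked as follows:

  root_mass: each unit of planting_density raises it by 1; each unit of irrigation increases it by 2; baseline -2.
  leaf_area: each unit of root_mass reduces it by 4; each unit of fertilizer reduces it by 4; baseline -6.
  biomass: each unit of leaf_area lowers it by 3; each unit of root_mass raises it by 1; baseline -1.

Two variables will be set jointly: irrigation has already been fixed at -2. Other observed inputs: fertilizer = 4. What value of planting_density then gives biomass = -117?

With irrigation held at -2:
Substituting into the root_mass equation gives root_mass = planting_density - 6.
Substituting into the leaf_area equation gives leaf_area = -4*planting_density + 2.
Substituting into the biomass equation gives biomass = 13*planting_density - 13.
Solve 13*planting_density - 13 = -117: planting_density = (-117 + 13) / 13 = -8.

planting_density = -8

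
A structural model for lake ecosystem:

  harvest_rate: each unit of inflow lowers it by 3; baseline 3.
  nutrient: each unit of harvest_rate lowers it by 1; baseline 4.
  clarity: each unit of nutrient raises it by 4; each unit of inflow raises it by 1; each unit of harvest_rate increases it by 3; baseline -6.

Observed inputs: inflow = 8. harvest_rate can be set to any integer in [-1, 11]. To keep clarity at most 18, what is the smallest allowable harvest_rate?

Intervening on harvest_rate fixes its value directly, overriding its dependence on inflow.
Substituting into the clarity equation gives clarity = -harvest_rate + 18.
Require -harvest_rate + 18 ≤ 18, so harvest_rate ≥ 0.
The smallest integer in [-1, 11] satisfying this is 0.

harvest_rate = 0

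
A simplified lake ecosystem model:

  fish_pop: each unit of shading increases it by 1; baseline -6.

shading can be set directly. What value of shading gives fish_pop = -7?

shading = -1

Solve shading - 6 = -7: shading = (-7 + 6) / 1 = -1.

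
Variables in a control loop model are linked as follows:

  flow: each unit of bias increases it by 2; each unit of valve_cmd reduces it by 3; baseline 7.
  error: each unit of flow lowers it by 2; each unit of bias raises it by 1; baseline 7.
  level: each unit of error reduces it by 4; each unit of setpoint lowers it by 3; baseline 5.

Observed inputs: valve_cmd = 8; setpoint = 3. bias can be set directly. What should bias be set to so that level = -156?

Substituting into the flow equation gives flow = 2*bias - 17.
Substituting into the error equation gives error = -3*bias + 41.
Substituting into the level equation gives level = 12*bias - 168.
Solve 12*bias - 168 = -156: bias = (-156 + 168) / 12 = 1.

bias = 1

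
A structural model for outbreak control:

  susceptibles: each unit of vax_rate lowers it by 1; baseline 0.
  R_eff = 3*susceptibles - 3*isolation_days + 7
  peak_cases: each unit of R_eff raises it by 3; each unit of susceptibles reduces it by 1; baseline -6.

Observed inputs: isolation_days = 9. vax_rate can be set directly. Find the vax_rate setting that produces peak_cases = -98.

vax_rate = 4

Substituting into the R_eff equation gives R_eff = -3*vax_rate - 20.
Substituting into the peak_cases equation gives peak_cases = -8*vax_rate - 66.
Solve -8*vax_rate - 66 = -98: vax_rate = (-98 + 66) / -8 = 4.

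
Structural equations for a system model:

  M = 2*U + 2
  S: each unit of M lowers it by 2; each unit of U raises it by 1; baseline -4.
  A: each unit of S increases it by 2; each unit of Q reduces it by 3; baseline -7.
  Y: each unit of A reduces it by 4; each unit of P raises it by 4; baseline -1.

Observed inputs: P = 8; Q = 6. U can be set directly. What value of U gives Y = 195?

U = 0

Substituting into the S equation gives S = -3*U - 8.
This gives A = -6*U - 41.
This gives Y = 24*U + 195.
Solve 24*U + 195 = 195: U = (195 - 195) / 24 = 0.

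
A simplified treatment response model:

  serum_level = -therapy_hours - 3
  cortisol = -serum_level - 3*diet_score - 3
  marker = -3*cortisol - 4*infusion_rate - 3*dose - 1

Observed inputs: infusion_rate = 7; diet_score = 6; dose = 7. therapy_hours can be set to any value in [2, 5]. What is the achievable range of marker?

Substituting into the cortisol equation gives cortisol = therapy_hours - 18.
This gives marker = -3*therapy_hours + 4.
Linear in therapy_hours, so extremes are at the endpoints: therapy_hours = 2 gives marker = -2; therapy_hours = 5 gives marker = -11.

-11 to -2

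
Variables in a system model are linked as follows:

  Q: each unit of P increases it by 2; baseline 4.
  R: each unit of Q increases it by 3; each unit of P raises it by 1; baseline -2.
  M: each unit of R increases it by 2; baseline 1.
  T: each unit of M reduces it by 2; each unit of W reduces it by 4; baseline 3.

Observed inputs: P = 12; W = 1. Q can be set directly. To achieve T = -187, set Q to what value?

Q = 12

Intervening on Q fixes its value directly, overriding its dependence on P.
Substituting into the R equation gives R = 3*Q + 10.
So M = 6*Q + 21.
Substituting into the T equation gives T = -12*Q - 43.
Solve -12*Q - 43 = -187: Q = (-187 + 43) / -12 = 12.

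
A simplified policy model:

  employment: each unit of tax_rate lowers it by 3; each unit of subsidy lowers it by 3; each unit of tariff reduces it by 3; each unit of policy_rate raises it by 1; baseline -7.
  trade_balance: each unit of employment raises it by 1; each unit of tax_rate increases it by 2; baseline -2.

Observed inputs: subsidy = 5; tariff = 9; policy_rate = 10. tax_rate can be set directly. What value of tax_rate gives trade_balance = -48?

Substituting into the employment equation gives employment = -3*tax_rate - 39.
This gives trade_balance = -tax_rate - 41.
Solve -tax_rate - 41 = -48: tax_rate = (-48 + 41) / -1 = 7.

tax_rate = 7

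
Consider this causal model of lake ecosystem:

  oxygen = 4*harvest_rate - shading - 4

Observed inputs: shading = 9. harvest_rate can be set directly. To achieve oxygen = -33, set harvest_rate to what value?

harvest_rate = -5

Substituting into the oxygen equation gives oxygen = 4*harvest_rate - 13.
Solve 4*harvest_rate - 13 = -33: harvest_rate = (-33 + 13) / 4 = -5.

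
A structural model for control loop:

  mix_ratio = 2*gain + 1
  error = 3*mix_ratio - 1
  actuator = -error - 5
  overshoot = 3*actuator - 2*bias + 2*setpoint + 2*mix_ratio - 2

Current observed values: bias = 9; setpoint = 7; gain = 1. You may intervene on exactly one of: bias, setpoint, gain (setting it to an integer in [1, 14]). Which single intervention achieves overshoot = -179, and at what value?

Intervening on bias: overshoot = -2*bias - 21. Reaching -179 requires bias = 79, outside [1, 14].
Intervening on setpoint: overshoot = 2*setpoint - 53. Reaching -179 requires setpoint = -63, outside [1, 14].
Intervening on gain: with other inputs at their observed values, overshoot = -14*gain - 25. Solving for -179 gives gain = 11, within [1, 14].

set gain = 11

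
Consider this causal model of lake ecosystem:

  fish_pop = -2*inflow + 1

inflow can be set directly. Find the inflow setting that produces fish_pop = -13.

inflow = 7

Solve -2*inflow + 1 = -13: inflow = (-13 - 1) / -2 = 7.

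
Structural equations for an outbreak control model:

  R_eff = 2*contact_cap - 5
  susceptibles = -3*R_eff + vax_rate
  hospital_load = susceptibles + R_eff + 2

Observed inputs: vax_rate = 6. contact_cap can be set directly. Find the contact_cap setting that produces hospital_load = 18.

Substituting into the susceptibles equation gives susceptibles = -6*contact_cap + 21.
So hospital_load = -4*contact_cap + 18.
Solve -4*contact_cap + 18 = 18: contact_cap = (18 - 18) / -4 = 0.

contact_cap = 0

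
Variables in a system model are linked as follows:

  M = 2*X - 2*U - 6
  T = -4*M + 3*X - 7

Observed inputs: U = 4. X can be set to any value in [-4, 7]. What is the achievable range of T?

Substituting into the M equation gives M = 2*X - 14.
Substituting into the T equation gives T = -5*X + 49.
Linear in X, so extremes are at the endpoints: X = -4 gives T = 69; X = 7 gives T = 14.

14 to 69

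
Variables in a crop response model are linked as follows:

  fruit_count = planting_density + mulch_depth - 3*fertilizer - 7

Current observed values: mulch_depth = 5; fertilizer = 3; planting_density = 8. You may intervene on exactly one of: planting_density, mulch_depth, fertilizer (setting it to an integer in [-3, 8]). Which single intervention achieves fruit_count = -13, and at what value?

set planting_density = -2

Intervening on planting_density: with other inputs at their observed values, fruit_count = planting_density - 11. Solving for -13 gives planting_density = -2, within [-3, 8].
Intervening on mulch_depth: fruit_count = mulch_depth - 8. Reaching -13 requires mulch_depth = -5, outside [-3, 8].
Intervening on fertilizer: fruit_count = -3*fertilizer + 6. Reaching -13 requires fertilizer = 19/3, not an integer.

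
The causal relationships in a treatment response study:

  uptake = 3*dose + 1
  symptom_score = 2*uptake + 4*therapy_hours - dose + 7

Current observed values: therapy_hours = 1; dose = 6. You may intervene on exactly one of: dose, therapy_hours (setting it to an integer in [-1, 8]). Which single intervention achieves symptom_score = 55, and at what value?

Intervening on dose: symptom_score = 5*dose + 13. Reaching 55 requires dose = 42/5, not an integer.
Intervening on therapy_hours: with other inputs at their observed values, symptom_score = 4*therapy_hours + 39. Solving for 55 gives therapy_hours = 4, within [-1, 8].

set therapy_hours = 4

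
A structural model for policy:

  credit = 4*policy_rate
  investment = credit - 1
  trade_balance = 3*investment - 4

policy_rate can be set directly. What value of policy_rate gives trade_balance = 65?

Substituting into the investment equation gives investment = 4*policy_rate - 1.
This gives trade_balance = 12*policy_rate - 7.
Solve 12*policy_rate - 7 = 65: policy_rate = (65 + 7) / 12 = 6.

policy_rate = 6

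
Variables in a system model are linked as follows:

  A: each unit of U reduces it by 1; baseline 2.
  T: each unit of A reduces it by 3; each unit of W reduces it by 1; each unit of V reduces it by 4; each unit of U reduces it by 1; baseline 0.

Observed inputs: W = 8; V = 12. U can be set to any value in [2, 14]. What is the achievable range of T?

-58 to -34

Substituting into the T equation gives T = 2*U - 62.
Linear in U, so extremes are at the endpoints: U = 2 gives T = -58; U = 14 gives T = -34.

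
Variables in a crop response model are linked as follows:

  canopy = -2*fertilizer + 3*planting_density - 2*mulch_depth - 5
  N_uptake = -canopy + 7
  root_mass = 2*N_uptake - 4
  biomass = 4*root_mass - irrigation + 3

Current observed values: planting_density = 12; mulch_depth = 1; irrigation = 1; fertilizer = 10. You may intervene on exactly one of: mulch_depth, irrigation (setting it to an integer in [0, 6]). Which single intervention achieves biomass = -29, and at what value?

Intervening on mulch_depth: biomass = 16*mulch_depth - 46. Reaching -29 requires mulch_depth = 17/16, not an integer.
Intervening on irrigation: with other inputs at their observed values, biomass = -irrigation - 29. Solving for -29 gives irrigation = 0, within [0, 6].

set irrigation = 0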